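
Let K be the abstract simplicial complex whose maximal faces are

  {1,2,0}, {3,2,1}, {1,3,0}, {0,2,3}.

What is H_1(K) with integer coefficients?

K has 4 vertices, 6 edges, 4 triangles.
rank ∂_1 = 3, rank ∂_2 = 3 ⇒ b_1 = 6 − 3 − 3 = 0; all invariant factors of ∂_2 are 1 so no torsion. So H_1 ≅ 0.

H_1 = 0.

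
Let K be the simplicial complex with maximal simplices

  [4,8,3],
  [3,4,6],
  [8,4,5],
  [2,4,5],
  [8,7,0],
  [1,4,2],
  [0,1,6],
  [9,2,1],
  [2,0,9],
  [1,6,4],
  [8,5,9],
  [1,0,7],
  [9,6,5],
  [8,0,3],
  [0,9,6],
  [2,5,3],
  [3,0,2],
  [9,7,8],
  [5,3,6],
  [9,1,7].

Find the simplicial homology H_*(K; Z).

Take the total order 0 < 1 < 2 < 3 < 4 < 5 < 6 < 7 < 8 < 9 on the vertex set. Then K (dimension 2) consists of the simplices:

  0-simplices (10): [0], [1], [2], [3], [4], [5], [6], [7], [8], [9]
  1-simplices (30): (30 of them)
  2-simplices (20): (20 of them)

so the chain groups are C_0 ≅ Z^10, C_1 ≅ Z^30, C_2 ≅ Z^20.

The boundary map ∂_1: C_1 → C_0 is given by ∂[p,q] = [q] − [p].
This gives a 10×30 integer matrix of rank 9; reducing to Smith normal form yields diagonal entries (1,1,1,1,1,1,1,1,1).

∂_2: C_2 → C_1 maps a triangle to the signed sum of its edges. For instance
  ∂[0,1,6] = [1,6] − [0,6] + [0,1],
  ∂[0,3,8] = [3,8] − [0,8] + [0,3].
As a 30×20 matrix over Z this has rank 20, with invariant factors (1,1,1,1,1,1,1,1,1,1,1,1,1,1,1,1,1,1,1,2).

Reading off H_k = ker ∂_k / im ∂_{k+1}:

  H_0: rank C_0 − rank ∂_1 = 10 − 9 = 1, and the invariant factors of ∂_1 are all 1, so H_0 ≅ Z.
  H_1: rank ker ∂_1 − rank ∂_2 = (30 − 9) − 20 = 1, and ∂_2 has invariant factor 2 > 1, so H_1 ≅ Z × Z/2.
  H_2: rank ker ∂_2 − rank ∂_3 = (20 − 20) − 0 = 0, and there is no ∂_3, so H_2 ≅ 0.

H_0 ≅ Z,  H_1 ≅ Z × Z/2,  H_2 = 0.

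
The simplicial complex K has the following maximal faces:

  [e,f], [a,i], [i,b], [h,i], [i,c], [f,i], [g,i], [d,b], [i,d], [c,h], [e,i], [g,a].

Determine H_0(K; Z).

H_0 ≅ Z.

Order the vertices as a < b < c < d < e < f < g < h < i. Listing each simplex with vertices in this order, K has dimension 1 with simplices:

  0-simplices (9): a, b, c, d, e, f, g, h, i
  1-simplices (12): ag, ai, bd, bi, ch, ci, di, ef, ei, fi, gi, hi

Hence C_0 ≅ Z^9, C_1 ≅ Z^12.

∂_1: C_1 → C_0 maps an edge to its endpoints' difference, ∂[p,q] = q − p. For instance
  ∂ch = h − c.
This gives a 9×12 integer matrix of rank 8; reducing to Smith normal form yields diagonal entries (1,1,1,1,1,1,1,1).

Now H_k = ker ∂_k / im ∂_{k+1}, so:

  H_0: rank C_0 − rank ∂_1 = 9 − 8 = 1, and the invariant factors of ∂_1 are all 1, so H_0 = Z.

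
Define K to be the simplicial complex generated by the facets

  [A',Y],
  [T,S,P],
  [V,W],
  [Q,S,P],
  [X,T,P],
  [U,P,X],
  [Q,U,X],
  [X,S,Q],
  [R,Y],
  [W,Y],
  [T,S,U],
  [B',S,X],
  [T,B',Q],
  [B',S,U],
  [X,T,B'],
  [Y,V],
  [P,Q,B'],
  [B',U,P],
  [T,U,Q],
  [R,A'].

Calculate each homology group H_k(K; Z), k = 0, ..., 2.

K has 12 vertices, 27 edges, 14 triangles.
rank ∂_0 = 0, rank ∂_1 = 10 ⇒ b_0 = 12 − 0 − 10 = 2; all invariant factors of ∂_1 are 1 so no torsion. So H_0 ≅ Z^2.
rank ∂_1 = 10, rank ∂_2 = 13 ⇒ b_1 = 27 − 10 − 13 = 4; all invariant factors of ∂_2 are 1 so no torsion. So H_1 ≅ Z^4.
rank ∂_2 = 13, rank ∂_3 = 0 ⇒ b_2 = 14 − 13 − 0 = 1. So H_2 ≅ Z.

H_0 ≅ Z^2,  H_1 ≅ Z^4,  H_2 ≅ Z.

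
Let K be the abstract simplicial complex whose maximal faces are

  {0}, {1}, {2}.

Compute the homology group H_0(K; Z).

K has 3 vertices.
rank ∂_0 = 0, rank ∂_1 = 0 ⇒ b_0 = 3 − 0 − 0 = 3. So H_0 ≅ Z^3.

H_0 = Z^3.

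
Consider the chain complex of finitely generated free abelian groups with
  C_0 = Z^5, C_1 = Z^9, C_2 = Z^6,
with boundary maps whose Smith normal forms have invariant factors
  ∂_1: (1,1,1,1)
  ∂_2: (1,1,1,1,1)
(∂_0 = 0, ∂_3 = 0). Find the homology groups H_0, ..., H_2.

H_0: b_0 = 5 − 0 − 4 = 1; torsion from ∂_1 factors > 1: none. So H_0 = Z.
H_1: b_1 = 9 − 4 − 5 = 0; torsion from ∂_2 factors > 1: none. So H_1 = 0.
H_2: b_2 = 6 − 5 − 0 = 1; torsion from ∂_3 factors > 1: none. So H_2 = Z.

H_0 = Z,  H_1 = 0,  H_2 = Z.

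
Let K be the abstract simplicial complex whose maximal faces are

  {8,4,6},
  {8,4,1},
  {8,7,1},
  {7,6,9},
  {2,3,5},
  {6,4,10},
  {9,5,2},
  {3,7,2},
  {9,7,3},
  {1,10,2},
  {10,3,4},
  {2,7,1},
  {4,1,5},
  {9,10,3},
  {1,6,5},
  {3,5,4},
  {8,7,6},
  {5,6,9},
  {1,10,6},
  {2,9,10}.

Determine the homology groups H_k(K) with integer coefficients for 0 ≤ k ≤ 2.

Fix the vertex order 1 < 2 < 3 < 4 < 5 < 6 < 7 < 8 < 9 < 10 and write every simplex with vertices in increasing order. Then dim K = 2 and the simplices of K are:

  0-simplices (10): [1], [2], [3], [4], [5], [6], [7], [8], [9], [10]
  1-simplices (30): (30 of them)
  2-simplices (20): (20 of them)

so the chain groups are C_0 ≅ Z^10, C_1 ≅ Z^30, C_2 ≅ Z^20.

The boundary map ∂_1: C_1 → C_0 is given by ∂[p,q] = [q] − [p].
This gives a 10×30 integer matrix of rank 9; reducing to Smith normal form yields diagonal entries (1,1,1,1,1,1,1,1,1).

The boundary map ∂_2: C_2 → C_1 sends each 2-simplex [p,q,r] to [q,r] − [p,r] + [p,q]. For instance
  ∂[6,7,9] = [7,9] − [6,9] + [6,7],
  ∂[3,7,9] = [7,9] − [3,9] + [3,7].
The resulting 30×20 matrix has rank 20, and its Smith normal form has invariant factors (1,1,1,1,1,1,1,1,1,1,1,1,1,1,1,1,1,1,1,2).

Reading off H_k = ker ∂_k / im ∂_{k+1}:

  H_0: rank C_0 − rank ∂_1 = 10 − 9 = 1, and the invariant factors of ∂_1 are all 1, so H_0 = Z.
  H_1: rank ker ∂_1 − rank ∂_2 = (30 − 9) − 20 = 1, and ∂_2 has invariant factor 2 > 1, so H_1 = Z × Z/2.
  H_2: rank ker ∂_2 − rank ∂_3 = (20 − 20) − 0 = 0, and there is no ∂_3, so H_2 = 0.

H_0 ≅ Z,  H_1 ≅ Z × Z/2,  H_2 = 0.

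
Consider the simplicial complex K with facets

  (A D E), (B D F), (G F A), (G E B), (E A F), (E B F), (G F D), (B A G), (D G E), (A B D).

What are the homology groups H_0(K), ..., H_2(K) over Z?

H_0 = Z,  H_1 = Z/2Z,  H_2 = 0.

Fix the vertex order A < B < D < E < F < G and write every simplex with vertices in increasing order. Then dim K = 2 and the simplices of K are:

  0-simplices (6): A, B, D, E, F, G
  1-simplices (15): AB, AD, AE, AF, AG, BD, BE, BF, BG, DE, DF, DG, EF, EG, FG
  2-simplices (10): ABD, ABG, ADE, AEF, AFG, BDF, BEF, BEG, DEG, DFG

giving chain groups C_0 ≅ Z^6, C_1 ≅ Z^15, C_2 ≅ Z^10.

∂_1: C_1 → C_0 is given by ∂[p,q] = [q] − [p].
This gives a 6×15 integer matrix of rank 5; reducing to Smith normal form yields diagonal entries (1,1,1,1,1).

Boundary ∂_2: C_2 → C_1 sends each 2-simplex [p,q,r] to [q,r] − [p,r] + [p,q]. For instance
  ∂BEG = EG − BG + BE,
  ∂DFG = FG − DG + DF.
The resulting 15×10 matrix has rank 10, and its Smith normal form has invariant factors (1,1,1,1,1,1,1,1,1,2).

Reading off H_k = ker ∂_k / im ∂_{k+1}:

  H_0: rank C_0 − rank ∂_1 = 6 − 5 = 1, and the invariant factors of ∂_1 are all 1, so H_0 ≅ Z.
  H_1: rank ker ∂_1 − rank ∂_2 = (15 − 5) − 10 = 0, and ∂_2 has invariant factor 2 > 1, so H_1 ≅ Z/2Z.
  H_2: rank ker ∂_2 − rank ∂_3 = (10 − 10) − 0 = 0, and there is no ∂_3, so H_2 ≅ 0.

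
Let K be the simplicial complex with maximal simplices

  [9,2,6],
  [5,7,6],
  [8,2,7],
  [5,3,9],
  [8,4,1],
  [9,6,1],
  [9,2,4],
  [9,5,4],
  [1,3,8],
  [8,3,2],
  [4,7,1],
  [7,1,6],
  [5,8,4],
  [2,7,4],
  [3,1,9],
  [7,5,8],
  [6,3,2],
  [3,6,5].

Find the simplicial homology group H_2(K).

H_2 ≅ 0.

Order the vertices as 1 < 2 < 3 < 4 < 5 < 6 < 7 < 8 < 9. Listing each simplex with vertices in this order, K has dimension 2 with simplices:

  0-simplices (9): [1], [2], [3], [4], [5], [6], [7], [8], [9]
  1-simplices (27): (27 of them)
  2-simplices (18): [1,3,8], [1,3,9], [1,4,7], [1,4,8], [1,6,7], [1,6,9], [2,3,6], [2,3,8], [2,4,7], [2,4,9], [2,6,9], [2,7,8], [3,5,6], [3,5,9], [4,5,8], [4,5,9], [5,6,7], [5,7,8]

Hence C_0 ≅ Z^9, C_1 ≅ Z^27, C_2 ≅ Z^18.

∂_1: C_1 → C_0 maps an edge to its endpoints' difference, ∂[p,q] = q − p. For instance
  ∂[1,6] = [6] − [1].
The resulting 9×27 matrix has rank 8, and its Smith normal form has invariant factors (1,1,1,1,1,1,1,1).

Boundary ∂_2: C_2 → C_1 sends each 2-simplex [p,q,r] to [q,r] − [p,r] + [p,q]. For instance
  ∂[1,6,7] = [6,7] − [1,7] + [1,6],
  ∂[4,5,9] = [5,9] − [4,9] + [4,5].
The resulting 27×18 matrix has rank 18, and its Smith normal form has invariant factors (1,1,1,1,1,1,1,1,1,1,1,1,1,1,1,1,1,2).

Now H_k = ker ∂_k / im ∂_{k+1}, so:

  H_2: rank ker ∂_2 − rank ∂_3 = (18 − 18) − 0 = 0, and there is no ∂_3, so H_2 ≅ 0.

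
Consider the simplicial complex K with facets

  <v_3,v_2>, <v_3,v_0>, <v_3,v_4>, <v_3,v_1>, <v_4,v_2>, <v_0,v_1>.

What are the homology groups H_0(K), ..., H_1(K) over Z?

K has 5 vertices, 6 edges.
rank ∂_0 = 0, rank ∂_1 = 4 ⇒ b_0 = 5 − 0 − 4 = 1; all invariant factors of ∂_1 are 1 so no torsion. So H_0 = Z.
rank ∂_1 = 4, rank ∂_2 = 0 ⇒ b_1 = 6 − 4 − 0 = 2. So H_1 = Z^2.

H_0 ≅ Z,  H_1 ≅ Z^2.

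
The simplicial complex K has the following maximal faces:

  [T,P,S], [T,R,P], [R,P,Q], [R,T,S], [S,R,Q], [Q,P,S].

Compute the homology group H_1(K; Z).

H_1 ≅ 0.

K has 5 vertices, 9 edges, 6 triangles.
rank ∂_1 = 4, rank ∂_2 = 5 ⇒ b_1 = 9 − 4 − 5 = 0; all invariant factors of ∂_2 are 1 so no torsion. So H_1 = 0.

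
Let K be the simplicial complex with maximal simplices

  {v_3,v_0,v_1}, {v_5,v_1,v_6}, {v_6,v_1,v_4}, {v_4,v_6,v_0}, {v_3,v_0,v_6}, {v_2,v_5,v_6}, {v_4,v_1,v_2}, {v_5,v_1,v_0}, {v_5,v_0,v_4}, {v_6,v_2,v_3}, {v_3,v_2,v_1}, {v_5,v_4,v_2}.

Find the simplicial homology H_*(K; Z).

Fix the vertex order v_0 < v_1 < v_2 < v_3 < v_4 < v_5 < v_6 and write every simplex with vertices in increasing order. Then dim K = 2 and the simplices of K are:

  0-simplices (7): [v_0], [v_1], [v_2], [v_3], [v_4], [v_5], [v_6]
  1-simplices (18): (18 of them)
  2-simplices (12): (12 of them)

so the chain groups are C_0 ≅ Z^7, C_1 ≅ Z^18, C_2 ≅ Z^12.

Boundary ∂_1: C_1 → C_0 is given by ∂[p,q] = [q] − [p].
This gives a 7×18 integer matrix of rank 6; reducing to Smith normal form yields diagonal entries (1,1,1,1,1,1).

Boundary ∂_2: C_2 → C_1 acts by ∂[p,q,r] = [q,r] − [p,r] + [p,q]. For instance
  ∂[v_0,v_3,v_6] = [v_3,v_6] − [v_0,v_6] + [v_0,v_3],
  ∂[v_1,v_4,v_6] = [v_4,v_6] − [v_1,v_6] + [v_1,v_4].
This gives a 18×12 integer matrix of rank 12; reducing to Smith normal form yields diagonal entries (1,1,1,1,1,1,1,1,1,1,1,2).

Now H_k = ker ∂_k / im ∂_{k+1}, so:

  H_0: rank C_0 − rank ∂_1 = 7 − 6 = 1, and the invariant factors of ∂_1 are all 1, so H_0 = Z.
  H_1: rank ker ∂_1 − rank ∂_2 = (18 − 6) − 12 = 0, and ∂_2 has invariant factor 2 > 1, so H_1 = Z/2.
  H_2: rank ker ∂_2 − rank ∂_3 = (12 − 12) − 0 = 0, and there is no ∂_3, so H_2 = 0.

As a check, the Euler characteristic is 7 − 18 + 12 = 1, which agrees with 1 − 0 + 0 = 1.
(K is a triangulation of the real projective plane RP^2.)

H_0 ≅ Z,  H_1 ≅ Z/2,  H_2 = 0.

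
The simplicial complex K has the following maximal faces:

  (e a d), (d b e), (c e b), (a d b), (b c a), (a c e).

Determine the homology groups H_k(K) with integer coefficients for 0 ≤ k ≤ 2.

H_0 ≅ Z,  H_1 = 0,  H_2 ≅ Z.

Take the total order a < b < c < d < e on the vertex set. Then K (dimension 2) consists of the simplices:

  0-simplices (5): a, b, c, d, e
  1-simplices (9): ab, ac, ad, ae, bc, bd, be, ce, de
  2-simplices (6): abc, abd, ace, ade, bce, bde

giving chain groups C_0 ≅ Z^5, C_1 ≅ Z^9, C_2 ≅ Z^6.

Boundary ∂_1: C_1 → C_0 sends each edge [p,q] (with p < q) to q − p. For instance
  ∂be = e − b.
The 5×9 boundary matrix has rank 4 and Smith normal form diag(1,1,1,1).

Boundary ∂_2: C_2 → C_1 maps a triangle to the signed sum of its edges. For instance
  ∂bce = ce − be + bc,
  ∂abc = bc − ac + ab.
As a 9×6 matrix over Z this has rank 5, with invariant factors (1,1,1,1,1).

Computing H_k = (kernel of ∂_k) / (image of ∂_{k+1}):

  H_0: rank C_0 − rank ∂_1 = 5 − 4 = 1, and the invariant factors of ∂_1 are all 1, so H_0 = Z.
  H_1: rank ker ∂_1 − rank ∂_2 = (9 − 4) − 5 = 0, and the invariant factors of ∂_2 are all 1, so H_1 = 0.
  H_2: rank ker ∂_2 − rank ∂_3 = (6 − 5) − 0 = 1, and there is no ∂_3, so H_2 = Z.

As a check, the Euler characteristic is 5 − 9 + 6 = 2, which agrees with 1 − 0 + 1 = 2.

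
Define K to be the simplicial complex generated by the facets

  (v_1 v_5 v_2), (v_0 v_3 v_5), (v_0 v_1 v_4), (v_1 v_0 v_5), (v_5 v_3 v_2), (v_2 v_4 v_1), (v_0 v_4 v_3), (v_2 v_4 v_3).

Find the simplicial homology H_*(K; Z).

Fix the vertex order v_0 < v_1 < v_2 < v_3 < v_4 < v_5 and write every simplex with vertices in increasing order. Then dim K = 2 and the simplices of K are:

  0-simplices (6): [v_0], [v_1], [v_2], [v_3], [v_4], [v_5]
  1-simplices (12): [v_0,v_1], [v_0,v_3], [v_0,v_4], [v_0,v_5], [v_1,v_2], [v_1,v_4], [v_1,v_5], [v_2,v_3], [v_2,v_4], [v_2,v_5], [v_3,v_4], [v_3,v_5]
  2-simplices (8): [v_0,v_1,v_4], [v_0,v_1,v_5], [v_0,v_3,v_4], [v_0,v_3,v_5], [v_1,v_2,v_4], [v_1,v_2,v_5], [v_2,v_3,v_4], [v_2,v_3,v_5]

Hence C_0 ≅ Z^6, C_1 ≅ Z^12, C_2 ≅ Z^8.

∂_1: C_1 → C_0 is given by ∂[p,q] = [q] − [p]. For instance
  ∂[v_0,v_1] = [v_1] − [v_0].
This gives a 6×12 integer matrix of rank 5; reducing to Smith normal form yields diagonal entries (1,1,1,1,1).

∂_2: C_2 → C_1 maps a triangle to the signed sum of its edges. For instance
  ∂[v_1,v_2,v_5] = [v_2,v_5] − [v_1,v_5] + [v_1,v_2],
  ∂[v_2,v_3,v_5] = [v_3,v_5] − [v_2,v_5] + [v_2,v_3].
As a 12×8 matrix over Z this has rank 7, with invariant factors (1,1,1,1,1,1,1).

Now H_k = ker ∂_k / im ∂_{k+1}, so:

  H_0: rank C_0 − rank ∂_1 = 6 − 5 = 1, and the invariant factors of ∂_1 are all 1, so H_0 = Z.
  H_1: rank ker ∂_1 − rank ∂_2 = (12 − 5) − 7 = 0, and the invariant factors of ∂_2 are all 1, so H_1 = 0.
  H_2: rank ker ∂_2 − rank ∂_3 = (8 − 7) − 0 = 1, and there is no ∂_3, so H_2 = Z.

H_0 ≅ Z,  H_1 = 0,  H_2 ≅ Z.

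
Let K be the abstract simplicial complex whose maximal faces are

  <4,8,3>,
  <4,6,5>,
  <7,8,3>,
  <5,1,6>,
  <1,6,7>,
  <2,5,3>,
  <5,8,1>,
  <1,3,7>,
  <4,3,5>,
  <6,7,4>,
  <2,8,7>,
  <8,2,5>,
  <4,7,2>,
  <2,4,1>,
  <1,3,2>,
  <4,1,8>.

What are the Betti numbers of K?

b_0 = 1, b_1 = 2, b_2 = 1.

K has 8 vertices, 24 edges, 16 triangles.
rank ∂_0 = 0, rank ∂_1 = 7 ⇒ b_0 = 8 − 0 − 7 = 1; all invariant factors of ∂_1 are 1 so no torsion. So H_0 = Z.
rank ∂_1 = 7, rank ∂_2 = 15 ⇒ b_1 = 24 − 7 − 15 = 2; all invariant factors of ∂_2 are 1 so no torsion. So H_1 = Z^2.
rank ∂_2 = 15, rank ∂_3 = 0 ⇒ b_2 = 16 − 15 − 0 = 1. So H_2 = Z.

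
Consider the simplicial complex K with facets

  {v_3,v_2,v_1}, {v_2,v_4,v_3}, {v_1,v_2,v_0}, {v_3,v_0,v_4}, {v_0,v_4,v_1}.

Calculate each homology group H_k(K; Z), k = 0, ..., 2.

H_0 = Z,  H_1 = Z,  H_2 = 0.

Fix the vertex order v_0 < v_1 < v_2 < v_3 < v_4 and write every simplex with vertices in increasing order. Then dim K = 2 and the simplices of K are:

  0-simplices (5): [v_0], [v_1], [v_2], [v_3], [v_4]
  1-simplices (10): [v_0,v_1], [v_0,v_2], [v_0,v_3], [v_0,v_4], [v_1,v_2], [v_1,v_3], [v_1,v_4], [v_2,v_3], [v_2,v_4], [v_3,v_4]
  2-simplices (5): [v_0,v_1,v_2], [v_0,v_1,v_4], [v_0,v_3,v_4], [v_1,v_2,v_3], [v_2,v_3,v_4]

giving chain groups C_0 ≅ Z^5, C_1 ≅ Z^10, C_2 ≅ Z^5.

Boundary ∂_1: C_1 → C_0 sends each edge [p,q] (with p < q) to q − p. For instance
  ∂[v_1,v_2] = [v_2] − [v_1].
The resulting 5×10 matrix has rank 4, and its Smith normal form has invariant factors (1,1,1,1).

Boundary ∂_2: C_2 → C_1 maps a triangle to the signed sum of its edges. For instance
  ∂[v_1,v_2,v_3] = [v_2,v_3] − [v_1,v_3] + [v_1,v_2],
  ∂[v_0,v_1,v_2] = [v_1,v_2] − [v_0,v_2] + [v_0,v_1].
The 10×5 boundary matrix has rank 5 and Smith normal form diag(1,1,1,1,1).

Computing H_k = (kernel of ∂_k) / (image of ∂_{k+1}):

  H_0: rank C_0 − rank ∂_1 = 5 − 4 = 1, and the invariant factors of ∂_1 are all 1, so H_0 = Z.
  H_1: rank ker ∂_1 − rank ∂_2 = (10 − 4) − 5 = 1, and the invariant factors of ∂_2 are all 1, so H_1 = Z.
  H_2: rank ker ∂_2 − rank ∂_3 = (5 − 5) − 0 = 0, and there is no ∂_3, so H_2 = 0.

As a check, the Euler characteristic is 5 − 10 + 5 = 0, which agrees with 1 − 1 + 0 = 0.
(K is a triangulation of the Möbius band.)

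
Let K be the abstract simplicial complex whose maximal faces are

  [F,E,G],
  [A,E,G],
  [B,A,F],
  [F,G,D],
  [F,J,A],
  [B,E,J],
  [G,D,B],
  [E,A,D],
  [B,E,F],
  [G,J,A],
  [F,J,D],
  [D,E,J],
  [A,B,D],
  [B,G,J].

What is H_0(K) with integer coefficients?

H_0 = Z.

Take the total order A < B < D < E < F < G < J on the vertex set. Then K (dimension 2) consists of the simplices:

  0-simplices (7): A, B, D, E, F, G, J
  1-simplices (21): AB, AD, AE, AF, AG, AJ, BD, BE, BF, BG, BJ, DE, DF, DG, DJ, EF, EG, EJ, FG, FJ, GJ
  2-simplices (14): ABD, ABF, ADE, AEG, AFJ, AGJ, BDG, BEF, BEJ, BGJ, DEJ, DFG, DFJ, EFG

Hence C_0 ≅ Z^7, C_1 ≅ Z^21, C_2 ≅ Z^14.

The boundary map ∂_1: C_1 → C_0 sends each edge [p,q] (with p < q) to q − p. For instance
  ∂EF = F − E.
The 7×21 boundary matrix has rank 6 and Smith normal form diag(1,1,1,1,1,1).

The boundary map ∂_2: C_2 → C_1 acts by ∂[p,q,r] = [q,r] − [p,r] + [p,q]. For instance
  ∂BEJ = EJ − BJ + BE,
  ∂ADE = DE − AE + AD.
The resulting 21×14 matrix has rank 13, and its Smith normal form has invariant factors (1,1,1,1,1,1,1,1,1,1,1,1,1).

Computing H_k = (kernel of ∂_k) / (image of ∂_{k+1}):

  H_0: rank C_0 − rank ∂_1 = 7 − 6 = 1, and the invariant factors of ∂_1 are all 1, so H_0 = Z.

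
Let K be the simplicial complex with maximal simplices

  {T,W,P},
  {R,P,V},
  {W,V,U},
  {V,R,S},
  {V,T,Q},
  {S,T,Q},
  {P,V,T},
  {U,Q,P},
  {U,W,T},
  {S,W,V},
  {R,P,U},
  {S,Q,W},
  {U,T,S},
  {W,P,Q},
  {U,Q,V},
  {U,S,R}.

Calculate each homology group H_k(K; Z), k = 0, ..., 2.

K has 8 vertices, 24 edges, 16 triangles.
rank ∂_0 = 0, rank ∂_1 = 7 ⇒ b_0 = 8 − 0 − 7 = 1; all invariant factors of ∂_1 are 1 so no torsion. So H_0 ≅ Z.
rank ∂_1 = 7, rank ∂_2 = 15 ⇒ b_1 = 24 − 7 − 15 = 2; all invariant factors of ∂_2 are 1 so no torsion. So H_1 ≅ Z^2.
rank ∂_2 = 15, rank ∂_3 = 0 ⇒ b_2 = 16 − 15 − 0 = 1. So H_2 ≅ Z.

H_0 = Z,  H_1 = Z^2,  H_2 = Z.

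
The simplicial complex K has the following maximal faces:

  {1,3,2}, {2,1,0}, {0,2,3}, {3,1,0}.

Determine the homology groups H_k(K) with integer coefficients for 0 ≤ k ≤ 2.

Take the total order 0 < 1 < 2 < 3 on the vertex set. Then K (dimension 2) consists of the simplices:

  0-simplices (4): [0], [1], [2], [3]
  1-simplices (6): [0,1], [0,2], [0,3], [1,2], [1,3], [2,3]
  2-simplices (4): [0,1,2], [0,1,3], [0,2,3], [1,2,3]

so the chain groups are C_0 ≅ Z^4, C_1 ≅ Z^6, C_2 ≅ Z^4.

The boundary map ∂_1: C_1 → C_0 is given by ∂[p,q] = [q] − [p].
This gives a 4×6 integer matrix of rank 3; reducing to Smith normal form yields diagonal entries (1,1,1).

Boundary ∂_2: C_2 → C_1 acts by ∂[p,q,r] = [q,r] − [p,r] + [p,q]. For instance
  ∂[1,2,3] = [2,3] − [1,3] + [1,2],
  ∂[0,1,3] = [1,3] − [0,3] + [0,1].
As a 6×4 matrix over Z this has rank 3, with invariant factors (1,1,1).

Reading off H_k = ker ∂_k / im ∂_{k+1}:

  H_0: rank C_0 − rank ∂_1 = 4 − 3 = 1, and the invariant factors of ∂_1 are all 1, so H_0 = Z.
  H_1: rank ker ∂_1 − rank ∂_2 = (6 − 3) − 3 = 0, and the invariant factors of ∂_2 are all 1, so H_1 = 0.
  H_2: rank ker ∂_2 − rank ∂_3 = (4 − 3) − 0 = 1, and there is no ∂_3, so H_2 = Z.

H_0 ≅ Z,  H_1 = 0,  H_2 ≅ Z.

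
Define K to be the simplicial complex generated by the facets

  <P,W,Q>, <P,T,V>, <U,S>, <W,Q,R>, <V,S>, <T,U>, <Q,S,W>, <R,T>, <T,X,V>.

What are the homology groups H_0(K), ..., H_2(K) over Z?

Order the vertices as P < Q < R < S < T < U < V < W < X. Listing each simplex with vertices in this order, K has dimension 2 with simplices:

  0-simplices (9): P, Q, R, S, T, U, V, W, X
  1-simplices (16): PQ, PT, PV, PW, QR, QS, QW, RT, RW, SU, SV, SW, TU, TV, TX, VX
  2-simplices (5): PQW, PTV, QRW, QSW, TVX

so the chain groups are C_0 ≅ Z^9, C_1 ≅ Z^16, C_2 ≅ Z^5.

∂_1: C_1 → C_0 is given by ∂[p,q] = [q] − [p]. For instance
  ∂VX = X − V.
The resulting 9×16 matrix has rank 8, and its Smith normal form has invariant factors (1,1,1,1,1,1,1,1).

∂_2: C_2 → C_1 maps a triangle to the signed sum of its edges. For instance
  ∂QSW = SW − QW + QS,
  ∂TVX = VX − TX + TV.
As a 16×5 matrix over Z this has rank 5, with invariant factors (1,1,1,1,1).

Reading off H_k = ker ∂_k / im ∂_{k+1}:

  H_0: rank C_0 − rank ∂_1 = 9 − 8 = 1, and the invariant factors of ∂_1 are all 1, so H_0 ≅ Z.
  H_1: rank ker ∂_1 − rank ∂_2 = (16 − 8) − 5 = 3, and the invariant factors of ∂_2 are all 1, so H_1 ≅ Z^3.
  H_2: rank ker ∂_2 − rank ∂_3 = (5 − 5) − 0 = 0, and there is no ∂_3, so H_2 ≅ 0.

H_0 ≅ Z,  H_1 ≅ Z^3,  H_2 = 0.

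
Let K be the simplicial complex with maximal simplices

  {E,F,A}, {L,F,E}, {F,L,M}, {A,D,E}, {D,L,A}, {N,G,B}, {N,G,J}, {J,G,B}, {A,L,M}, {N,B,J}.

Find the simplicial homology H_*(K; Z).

H_0 ≅ Z^2,  H_1 ≅ Z,  H_2 ≅ Z.

Take the total order A < B < D < E < F < G < J < L < M < N on the vertex set. Then K (dimension 2) consists of the simplices:

  0-simplices (10): A, B, D, E, F, G, J, L, M, N
  1-simplices (18): AD, AE, AF, AL, AM, BG, BJ, BN, DE, DL, EF, EL, FL, FM, GJ, GN, JN, LM
  2-simplices (10): ADE, ADL, AEF, ALM, BGJ, BGN, BJN, EFL, FLM, GJN

so the chain groups are C_0 ≅ Z^10, C_1 ≅ Z^18, C_2 ≅ Z^10.

∂_1: C_1 → C_0 is given by ∂[p,q] = [q] − [p]. For instance
  ∂AL = L − A.
The resulting 10×18 matrix has rank 8, and its Smith normal form has invariant factors (1,1,1,1,1,1,1,1).

The boundary map ∂_2: C_2 → C_1 acts by ∂[p,q,r] = [q,r] − [p,r] + [p,q]. For instance
  ∂BJN = JN − BN + BJ,
  ∂BGJ = GJ − BJ + BG.
As a 18×10 matrix over Z this has rank 9, with invariant factors (1,1,1,1,1,1,1,1,1).

Reading off H_k = ker ∂_k / im ∂_{k+1}:

  H_0: rank C_0 − rank ∂_1 = 10 − 8 = 2, and the invariant factors of ∂_1 are all 1, so H_0 = Z^2.
  H_1: rank ker ∂_1 − rank ∂_2 = (18 − 8) − 9 = 1, and the invariant factors of ∂_2 are all 1, so H_1 = Z.
  H_2: rank ker ∂_2 − rank ∂_3 = (10 − 9) − 0 = 1, and there is no ∂_3, so H_2 = Z.

As a check, the Euler characteristic is 10 − 18 + 10 = 2, which agrees with 2 − 1 + 1 = 2.
(K is a triangulation of the disjoint union of the 2-sphere S^2 and the cylinder S^1 x I.)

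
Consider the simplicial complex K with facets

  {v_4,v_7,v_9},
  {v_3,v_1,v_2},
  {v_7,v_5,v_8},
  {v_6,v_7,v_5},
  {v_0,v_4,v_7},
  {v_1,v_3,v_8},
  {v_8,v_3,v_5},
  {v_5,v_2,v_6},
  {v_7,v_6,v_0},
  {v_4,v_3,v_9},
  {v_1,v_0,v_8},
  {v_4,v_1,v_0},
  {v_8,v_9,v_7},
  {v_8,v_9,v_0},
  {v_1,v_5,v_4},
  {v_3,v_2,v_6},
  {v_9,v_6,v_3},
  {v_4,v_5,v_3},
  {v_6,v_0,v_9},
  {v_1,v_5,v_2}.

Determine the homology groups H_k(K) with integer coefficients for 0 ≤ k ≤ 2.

We work with the vertex ordering v_0 < v_1 < v_2 < v_3 < v_4 < v_5 < v_6 < v_7 < v_8 < v_9. The simplices of K, each written with vertices in increasing order, are:

  0-simplices (10): [v_0], [v_1], [v_2], [v_3], [v_4], [v_5], [v_6], [v_7], [v_8], [v_9]
  1-simplices (30): (30 of them)
  2-simplices (20): (20 of them)

so the chain groups are C_0 ≅ Z^10, C_1 ≅ Z^30, C_2 ≅ Z^20.

The boundary map ∂_1: C_1 → C_0 sends each edge [p,q] (with p < q) to q − p. For instance
  ∂[v_6,v_9] = [v_9] − [v_6].
The 10×30 boundary matrix has rank 9 and Smith normal form diag(1,1,1,1,1,1,1,1,1).

Boundary ∂_2: C_2 → C_1 maps a triangle to the signed sum of its edges. For instance
  ∂[v_5,v_7,v_8] = [v_7,v_8] − [v_5,v_8] + [v_5,v_7],
  ∂[v_3,v_4,v_5] = [v_4,v_5] − [v_3,v_5] + [v_3,v_4].
The 30×20 boundary matrix has rank 20 and Smith normal form diag(1,1,1,1,1,1,1,1,1,1,1,1,1,1,1,1,1,1,1,2).

Computing H_k = (kernel of ∂_k) / (image of ∂_{k+1}):

  H_0: rank C_0 − rank ∂_1 = 10 − 9 = 1, and the invariant factors of ∂_1 are all 1, so H_0 = Z.
  H_1: rank ker ∂_1 − rank ∂_2 = (30 − 9) − 20 = 1, and ∂_2 has invariant factor 2 > 1, so H_1 = Z ⊕ Z/2Z.
  H_2: rank ker ∂_2 − rank ∂_3 = (20 − 20) − 0 = 0, and there is no ∂_3, so H_2 = 0.

(K is a triangulation of the Klein bottle.)

H_0 = Z,  H_1 = Z ⊕ Z/2Z,  H_2 = 0.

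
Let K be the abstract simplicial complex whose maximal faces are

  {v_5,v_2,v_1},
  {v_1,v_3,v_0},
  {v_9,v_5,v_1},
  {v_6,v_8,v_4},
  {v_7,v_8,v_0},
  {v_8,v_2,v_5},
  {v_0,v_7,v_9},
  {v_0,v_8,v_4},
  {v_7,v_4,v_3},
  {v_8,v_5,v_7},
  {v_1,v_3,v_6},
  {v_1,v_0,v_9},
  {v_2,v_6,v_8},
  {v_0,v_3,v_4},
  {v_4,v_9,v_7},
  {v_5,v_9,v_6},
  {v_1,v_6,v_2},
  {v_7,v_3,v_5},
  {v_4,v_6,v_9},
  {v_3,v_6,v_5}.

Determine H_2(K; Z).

H_2 ≅ 0.

K has 10 vertices, 30 edges, 20 triangles.
rank ∂_2 = 20, rank ∂_3 = 0 ⇒ b_2 = 20 − 20 − 0 = 0. So H_2 ≅ 0.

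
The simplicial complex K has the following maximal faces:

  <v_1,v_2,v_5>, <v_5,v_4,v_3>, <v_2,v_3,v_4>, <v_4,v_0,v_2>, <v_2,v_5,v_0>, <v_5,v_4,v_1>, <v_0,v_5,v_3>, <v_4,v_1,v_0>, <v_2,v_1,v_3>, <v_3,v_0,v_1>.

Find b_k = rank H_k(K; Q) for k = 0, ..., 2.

b_0 = 1, b_1 = 0, b_2 = 0.

Order the vertices as v_0 < v_1 < v_2 < v_3 < v_4 < v_5. Listing each simplex with vertices in this order, K has dimension 2 with simplices:

  0-simplices (6): [v_0], [v_1], [v_2], [v_3], [v_4], [v_5]
  1-simplices (15): (15 of them)
  2-simplices (10): [v_0,v_1,v_3], [v_0,v_1,v_4], [v_0,v_2,v_4], [v_0,v_2,v_5], [v_0,v_3,v_5], [v_1,v_2,v_3], [v_1,v_2,v_5], [v_1,v_4,v_5], [v_2,v_3,v_4], [v_3,v_4,v_5]

Hence C_0 ≅ Z^6, C_1 ≅ Z^15, C_2 ≅ Z^10.

The boundary map ∂_1: C_1 → C_0 sends each edge [p,q] (with p < q) to q − p. For instance
  ∂[v_1,v_5] = [v_5] − [v_1].
The resulting 6×15 matrix has rank 5, and its Smith normal form has invariant factors (1,1,1,1,1).

∂_2: C_2 → C_1 acts by ∂[p,q,r] = [q,r] − [p,r] + [p,q]. For instance
  ∂[v_0,v_2,v_5] = [v_2,v_5] − [v_0,v_5] + [v_0,v_2],
  ∂[v_0,v_1,v_4] = [v_1,v_4] − [v_0,v_4] + [v_0,v_1].
The resulting 15×10 matrix has rank 10, and its Smith normal form has invariant factors (1,1,1,1,1,1,1,1,1,2).

Computing H_k = (kernel of ∂_k) / (image of ∂_{k+1}):

  H_0: rank C_0 − rank ∂_1 = 6 − 5 = 1, and the invariant factors of ∂_1 are all 1, so H_0 = Z.
  H_1: rank ker ∂_1 − rank ∂_2 = (15 − 5) − 10 = 0, and ∂_2 has invariant factor 2 > 1, so H_1 = Z/2.
  H_2: rank ker ∂_2 − rank ∂_3 = (10 − 10) − 0 = 0, and there is no ∂_3, so H_2 = 0.

Hence the Betti numbers are b_0 = 1, b_1 = 0, b_2 = 0.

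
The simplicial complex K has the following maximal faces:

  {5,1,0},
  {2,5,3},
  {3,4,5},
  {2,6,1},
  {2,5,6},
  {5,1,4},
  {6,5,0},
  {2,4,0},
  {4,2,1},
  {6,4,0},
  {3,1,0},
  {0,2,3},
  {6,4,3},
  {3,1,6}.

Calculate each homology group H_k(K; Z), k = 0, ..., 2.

H_0 ≅ Z,  H_1 ≅ Z^2,  H_2 ≅ Z.

K has 7 vertices, 21 edges, 14 triangles.
rank ∂_0 = 0, rank ∂_1 = 6 ⇒ b_0 = 7 − 0 − 6 = 1; all invariant factors of ∂_1 are 1 so no torsion. So H_0 = Z.
rank ∂_1 = 6, rank ∂_2 = 13 ⇒ b_1 = 21 − 6 − 13 = 2; all invariant factors of ∂_2 are 1 so no torsion. So H_1 = Z^2.
rank ∂_2 = 13, rank ∂_3 = 0 ⇒ b_2 = 14 − 13 − 0 = 1. So H_2 = Z.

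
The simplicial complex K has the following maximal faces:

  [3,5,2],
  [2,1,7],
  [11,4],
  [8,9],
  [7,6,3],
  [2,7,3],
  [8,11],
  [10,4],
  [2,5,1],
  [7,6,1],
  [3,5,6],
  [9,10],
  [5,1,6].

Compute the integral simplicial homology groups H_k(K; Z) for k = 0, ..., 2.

H_0 = Z^2,  H_1 = Z,  H_2 = Z.

Take the total order 1 < 2 < 3 < 4 < 5 < 6 < 7 < 8 < 9 < 10 < 11 on the vertex set. Then K (dimension 2) consists of the simplices:

  0-simplices (11): [1], [2], [3], [4], [5], [6], [7], [8], [9], [10], [11]
  1-simplices (17): [1,2], [1,5], [1,6], [1,7], [2,3], [2,5], [2,7], [3,5], [3,6], [3,7], [4,10], [4,11], [5,6], [6,7], [8,9], [8,11], [9,10]
  2-simplices (8): [1,2,5], [1,2,7], [1,5,6], [1,6,7], [2,3,5], [2,3,7], [3,5,6], [3,6,7]

Hence C_0 ≅ Z^11, C_1 ≅ Z^17, C_2 ≅ Z^8.

∂_1: C_1 → C_0 maps an edge to its endpoints' difference, ∂[p,q] = q − p.
The resulting 11×17 matrix has rank 9, and its Smith normal form has invariant factors (1,1,1,1,1,1,1,1,1).

∂_2: C_2 → C_1 sends each 2-simplex [p,q,r] to [q,r] − [p,r] + [p,q]. For instance
  ∂[1,2,7] = [2,7] − [1,7] + [1,2],
  ∂[1,6,7] = [6,7] − [1,7] + [1,6].
As a 17×8 matrix over Z this has rank 7, with invariant factors (1,1,1,1,1,1,1).

Reading off H_k = ker ∂_k / im ∂_{k+1}:

  H_0: rank C_0 − rank ∂_1 = 11 − 9 = 2, and the invariant factors of ∂_1 are all 1, so H_0 ≅ Z^2.
  H_1: rank ker ∂_1 − rank ∂_2 = (17 − 9) − 7 = 1, and the invariant factors of ∂_2 are all 1, so H_1 ≅ Z.
  H_2: rank ker ∂_2 − rank ∂_3 = (8 − 7) − 0 = 1, and there is no ∂_3, so H_2 ≅ Z.

As a check, the Euler characteristic is 11 − 17 + 8 = 2, which agrees with 2 − 1 + 1 = 2.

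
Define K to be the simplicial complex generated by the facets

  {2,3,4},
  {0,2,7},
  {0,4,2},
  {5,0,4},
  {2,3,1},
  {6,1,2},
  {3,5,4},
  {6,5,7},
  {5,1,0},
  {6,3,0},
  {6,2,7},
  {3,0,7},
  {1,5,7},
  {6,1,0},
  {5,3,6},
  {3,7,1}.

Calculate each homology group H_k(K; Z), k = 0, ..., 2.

H_0 ≅ Z,  H_1 ≅ Z^2,  H_2 ≅ Z.

Take the total order 0 < 1 < 2 < 3 < 4 < 5 < 6 < 7 on the vertex set. Then K (dimension 2) consists of the simplices:

  0-simplices (8): [0], [1], [2], [3], [4], [5], [6], [7]
  1-simplices (24): (24 of them)
  2-simplices (16): [0,1,5], [0,1,6], [0,2,4], [0,2,7], [0,3,6], [0,3,7], [0,4,5], [1,2,3], [1,2,6], [1,3,7], [1,5,7], [2,3,4], [2,6,7], [3,4,5], [3,5,6], [5,6,7]

so the chain groups are C_0 ≅ Z^8, C_1 ≅ Z^24, C_2 ≅ Z^16.

∂_1: C_1 → C_0 maps an edge to its endpoints' difference, ∂[p,q] = q − p.
The 8×24 boundary matrix has rank 7 and Smith normal form diag(1,1,1,1,1,1,1).

The boundary map ∂_2: C_2 → C_1 sends each 2-simplex [p,q,r] to [q,r] − [p,r] + [p,q]. For instance
  ∂[0,2,7] = [2,7] − [0,7] + [0,2],
  ∂[0,4,5] = [4,5] − [0,5] + [0,4].
The 24×16 boundary matrix has rank 15 and Smith normal form diag(1,1,1,1,1,1,1,1,1,1,1,1,1,1,1).

From H_k ≅ ker(∂_k) / im(∂_{k+1}) we obtain:

  H_0: rank C_0 − rank ∂_1 = 8 − 7 = 1, and the invariant factors of ∂_1 are all 1, so H_0 ≅ Z.
  H_1: rank ker ∂_1 − rank ∂_2 = (24 − 7) − 15 = 2, and the invariant factors of ∂_2 are all 1, so H_1 ≅ Z^2.
  H_2: rank ker ∂_2 − rank ∂_3 = (16 − 15) − 0 = 1, and there is no ∂_3, so H_2 ≅ Z.

As a check, the Euler characteristic is 8 − 24 + 16 = 0, which agrees with 1 − 2 + 1 = 0.
(K is a triangulation of the torus T^2.)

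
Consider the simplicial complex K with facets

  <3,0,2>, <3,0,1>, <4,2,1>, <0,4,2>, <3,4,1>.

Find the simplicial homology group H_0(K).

H_0 ≅ Z.

Order the vertices as 0 < 1 < 2 < 3 < 4. Listing each simplex with vertices in this order, K has dimension 2 with simplices:

  0-simplices (5): [0], [1], [2], [3], [4]
  1-simplices (10): [0,1], [0,2], [0,3], [0,4], [1,2], [1,3], [1,4], [2,3], [2,4], [3,4]
  2-simplices (5): [0,1,3], [0,2,3], [0,2,4], [1,2,4], [1,3,4]

giving chain groups C_0 ≅ Z^5, C_1 ≅ Z^10, C_2 ≅ Z^5.

Boundary ∂_1: C_1 → C_0 maps an edge to its endpoints' difference, ∂[p,q] = q − p.
The 5×10 boundary matrix has rank 4 and Smith normal form diag(1,1,1,1).

Boundary ∂_2: C_2 → C_1 maps a triangle to the signed sum of its edges. For instance
  ∂[1,2,4] = [2,4] − [1,4] + [1,2],
  ∂[0,1,3] = [1,3] − [0,3] + [0,1].
The resulting 10×5 matrix has rank 5, and its Smith normal form has invariant factors (1,1,1,1,1).

Computing H_k = (kernel of ∂_k) / (image of ∂_{k+1}):

  H_0: rank C_0 − rank ∂_1 = 5 − 4 = 1, and the invariant factors of ∂_1 are all 1, so H_0 = Z.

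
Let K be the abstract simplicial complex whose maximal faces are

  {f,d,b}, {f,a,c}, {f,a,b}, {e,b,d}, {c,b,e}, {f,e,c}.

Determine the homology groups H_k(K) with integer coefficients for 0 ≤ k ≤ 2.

We work with the vertex ordering a < b < c < d < e < f. The simplices of K, each written with vertices in increasing order, are:

  0-simplices (6): a, b, c, d, e, f
  1-simplices (12): ab, ac, af, bc, bd, be, bf, ce, cf, de, df, ef
  2-simplices (6): abf, acf, bce, bde, bdf, cef

Hence C_0 ≅ Z^6, C_1 ≅ Z^12, C_2 ≅ Z^6.

∂_1: C_1 → C_0 sends each edge [p,q] (with p < q) to q − p. For instance
  ∂be = e − b.
As a 6×12 matrix over Z this has rank 5, with invariant factors (1,1,1,1,1).

Boundary ∂_2: C_2 → C_1 sends each 2-simplex [p,q,r] to [q,r] − [p,r] + [p,q]. For instance
  ∂acf = cf − af + ac,
  ∂bde = de − be + bd.
This gives a 12×6 integer matrix of rank 6; reducing to Smith normal form yields diagonal entries (1,1,1,1,1,1).

Computing H_k = (kernel of ∂_k) / (image of ∂_{k+1}):

  H_0: rank C_0 − rank ∂_1 = 6 − 5 = 1, and the invariant factors of ∂_1 are all 1, so H_0 ≅ Z.
  H_1: rank ker ∂_1 − rank ∂_2 = (12 − 5) − 6 = 1, and the invariant factors of ∂_2 are all 1, so H_1 ≅ Z.
  H_2: rank ker ∂_2 − rank ∂_3 = (6 − 6) − 0 = 0, and there is no ∂_3, so H_2 ≅ 0.

As a check, the Euler characteristic is 6 − 12 + 6 = 0, which agrees with 1 − 1 + 0 = 0.

H_0 ≅ Z,  H_1 ≅ Z,  H_2 = 0.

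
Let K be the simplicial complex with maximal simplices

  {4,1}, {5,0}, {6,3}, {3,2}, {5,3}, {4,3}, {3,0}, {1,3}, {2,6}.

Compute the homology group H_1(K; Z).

H_1 ≅ Z^3.

Fix the vertex order 0 < 1 < 2 < 3 < 4 < 5 < 6 and write every simplex with vertices in increasing order. Then dim K = 1 and the simplices of K are:

  0-simplices (7): [0], [1], [2], [3], [4], [5], [6]
  1-simplices (9): [0,3], [0,5], [1,3], [1,4], [2,3], [2,6], [3,4], [3,5], [3,6]

Hence C_0 ≅ Z^7, C_1 ≅ Z^9.

∂_1: C_1 → C_0 sends each edge [p,q] (with p < q) to q − p.
As a 7×9 matrix over Z this has rank 6, with invariant factors (1,1,1,1,1,1).

Now H_k = ker ∂_k / im ∂_{k+1}, so:

  H_1: rank ker ∂_1 − rank ∂_2 = (9 − 6) − 0 = 3, and there is no ∂_2, so H_1 = Z^3.

(K is a triangulation of a wedge of 3 circles.)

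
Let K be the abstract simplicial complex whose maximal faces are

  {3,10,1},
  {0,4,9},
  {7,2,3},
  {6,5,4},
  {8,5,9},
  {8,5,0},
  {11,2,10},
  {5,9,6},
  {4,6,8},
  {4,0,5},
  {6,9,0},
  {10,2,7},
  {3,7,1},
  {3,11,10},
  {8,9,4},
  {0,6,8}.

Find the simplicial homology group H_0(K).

H_0 ≅ Z^2.

Take the total order 0 < 1 < 2 < 3 < 4 < 5 < 6 < 7 < 8 < 9 < 10 < 11 on the vertex set. Then K (dimension 2) consists of the simplices:

  0-simplices (12): [0], [1], [2], [3], [4], [5], [6], [7], [8], [9], [10], [11]
  1-simplices (27): (27 of them)
  2-simplices (16): [0,4,5], [0,4,9], [0,5,8], [0,6,8], [0,6,9], [1,3,7], [1,3,10], [2,3,7], [2,7,10], [2,10,11], [3,10,11], [4,5,6], [4,6,8], [4,8,9], [5,6,9], [5,8,9]

so the chain groups are C_0 ≅ Z^12, C_1 ≅ Z^27, C_2 ≅ Z^16.

The boundary map ∂_1: C_1 → C_0 maps an edge to its endpoints' difference, ∂[p,q] = q − p. For instance
  ∂[1,3] = [3] − [1].
The resulting 12×27 matrix has rank 10, and its Smith normal form has invariant factors (1,1,1,1,1,1,1,1,1,1).

The boundary map ∂_2: C_2 → C_1 sends each 2-simplex [p,q,r] to [q,r] − [p,r] + [p,q]. For instance
  ∂[2,10,11] = [10,11] − [2,11] + [2,10],
  ∂[0,4,5] = [4,5] − [0,5] + [0,4].
The resulting 27×16 matrix has rank 16, and its Smith normal form has invariant factors (1,1,1,1,1,1,1,1,1,1,1,1,1,1,1,2).

Reading off H_k = ker ∂_k / im ∂_{k+1}:

  H_0: rank C_0 − rank ∂_1 = 12 − 10 = 2, and the invariant factors of ∂_1 are all 1, so H_0 = Z^2.

(K is a triangulation of the disjoint union of the cylinder S^1 x I and the real projective plane RP^2.)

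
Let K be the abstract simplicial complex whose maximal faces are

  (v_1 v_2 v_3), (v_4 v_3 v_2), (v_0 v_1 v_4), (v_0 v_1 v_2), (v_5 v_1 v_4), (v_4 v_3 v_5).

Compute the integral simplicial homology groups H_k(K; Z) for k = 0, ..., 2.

H_0 ≅ Z,  H_1 ≅ Z,  H_2 = 0.

We work with the vertex ordering v_0 < v_1 < v_2 < v_3 < v_4 < v_5. The simplices of K, each written with vertices in increasing order, are:

  0-simplices (6): [v_0], [v_1], [v_2], [v_3], [v_4], [v_5]
  1-simplices (12): [v_0,v_1], [v_0,v_2], [v_0,v_4], [v_1,v_2], [v_1,v_3], [v_1,v_4], [v_1,v_5], [v_2,v_3], [v_2,v_4], [v_3,v_4], [v_3,v_5], [v_4,v_5]
  2-simplices (6): [v_0,v_1,v_2], [v_0,v_1,v_4], [v_1,v_2,v_3], [v_1,v_4,v_5], [v_2,v_3,v_4], [v_3,v_4,v_5]

so the chain groups are C_0 ≅ Z^6, C_1 ≅ Z^12, C_2 ≅ Z^6.

The boundary map ∂_1: C_1 → C_0 maps an edge to its endpoints' difference, ∂[p,q] = q − p.
As a 6×12 matrix over Z this has rank 5, with invariant factors (1,1,1,1,1).

Boundary ∂_2: C_2 → C_1 sends each 2-simplex [p,q,r] to [q,r] − [p,r] + [p,q]. For instance
  ∂[v_3,v_4,v_5] = [v_4,v_5] − [v_3,v_5] + [v_3,v_4],
  ∂[v_0,v_1,v_4] = [v_1,v_4] − [v_0,v_4] + [v_0,v_1].
The resulting 12×6 matrix has rank 6, and its Smith normal form has invariant factors (1,1,1,1,1,1).

Now H_k = ker ∂_k / im ∂_{k+1}, so:

  H_0: rank C_0 − rank ∂_1 = 6 − 5 = 1, and the invariant factors of ∂_1 are all 1, so H_0 = Z.
  H_1: rank ker ∂_1 − rank ∂_2 = (12 − 5) − 6 = 1, and the invariant factors of ∂_2 are all 1, so H_1 = Z.
  H_2: rank ker ∂_2 − rank ∂_3 = (6 − 6) − 0 = 0, and there is no ∂_3, so H_2 = 0.

(K is a triangulation of the cylinder S^1 x I.)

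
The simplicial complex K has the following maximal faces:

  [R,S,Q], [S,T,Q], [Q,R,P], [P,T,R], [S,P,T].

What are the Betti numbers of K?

Take the total order P < Q < R < S < T on the vertex set. Then K (dimension 2) consists of the simplices:

  0-simplices (5): P, Q, R, S, T
  1-simplices (10): PQ, PR, PS, PT, QR, QS, QT, RS, RT, ST
  2-simplices (5): PQR, PRT, PST, QRS, QST

so the chain groups are C_0 ≅ Z^5, C_1 ≅ Z^10, C_2 ≅ Z^5.

∂_1: C_1 → C_0 sends each edge [p,q] (with p < q) to q − p.
The 5×10 boundary matrix has rank 4 and Smith normal form diag(1,1,1,1).

The boundary map ∂_2: C_2 → C_1 maps a triangle to the signed sum of its edges. For instance
  ∂QST = ST − QT + QS,
  ∂QRS = RS − QS + QR.
The resulting 10×5 matrix has rank 5, and its Smith normal form has invariant factors (1,1,1,1,1).

Computing H_k = (kernel of ∂_k) / (image of ∂_{k+1}):

  H_0: rank C_0 − rank ∂_1 = 5 − 4 = 1, and the invariant factors of ∂_1 are all 1, so H_0 = Z.
  H_1: rank ker ∂_1 − rank ∂_2 = (10 − 4) − 5 = 1, and the invariant factors of ∂_2 are all 1, so H_1 = Z.
  H_2: rank ker ∂_2 − rank ∂_3 = (5 − 5) − 0 = 0, and there is no ∂_3, so H_2 = 0.

Hence the Betti numbers are b_0 = 1, b_1 = 1, b_2 = 0.

b_0 = 1, b_1 = 1, b_2 = 0.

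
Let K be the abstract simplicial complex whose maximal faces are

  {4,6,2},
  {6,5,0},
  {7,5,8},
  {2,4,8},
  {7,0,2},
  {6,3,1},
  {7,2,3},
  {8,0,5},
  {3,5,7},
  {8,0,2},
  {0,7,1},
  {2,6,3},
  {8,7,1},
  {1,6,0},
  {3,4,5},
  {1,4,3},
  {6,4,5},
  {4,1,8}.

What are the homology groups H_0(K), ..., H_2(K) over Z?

H_0 ≅ Z,  H_1 ≅ Z ⊕ Z/2Z,  H_2 = 0.

Fix the vertex order 0 < 1 < 2 < 3 < 4 < 5 < 6 < 7 < 8 and write every simplex with vertices in increasing order. Then dim K = 2 and the simplices of K are:

  0-simplices (9): [0], [1], [2], [3], [4], [5], [6], [7], [8]
  1-simplices (27): (27 of them)
  2-simplices (18): [0,1,6], [0,1,7], [0,2,7], [0,2,8], [0,5,6], [0,5,8], [1,3,4], [1,3,6], [1,4,8], [1,7,8], [2,3,6], [2,3,7], [2,4,6], [2,4,8], [3,4,5], [3,5,7], [4,5,6], [5,7,8]

so the chain groups are C_0 ≅ Z^9, C_1 ≅ Z^27, C_2 ≅ Z^18.

The boundary map ∂_1: C_1 → C_0 sends each edge [p,q] (with p < q) to q − p.
As a 9×27 matrix over Z this has rank 8, with invariant factors (1,1,1,1,1,1,1,1).

Boundary ∂_2: C_2 → C_1 maps a triangle to the signed sum of its edges. For instance
  ∂[2,3,6] = [3,6] − [2,6] + [2,3],
  ∂[1,7,8] = [7,8] − [1,8] + [1,7].
This gives a 27×18 integer matrix of rank 18; reducing to Smith normal form yields diagonal entries (1,1,1,1,1,1,1,1,1,1,1,1,1,1,1,1,1,2).

Reading off H_k = ker ∂_k / im ∂_{k+1}:

  H_0: rank C_0 − rank ∂_1 = 9 − 8 = 1, and the invariant factors of ∂_1 are all 1, so H_0 ≅ Z.
  H_1: rank ker ∂_1 − rank ∂_2 = (27 − 8) − 18 = 1, and ∂_2 has invariant factor 2 > 1, so H_1 ≅ Z ⊕ Z/2Z.
  H_2: rank ker ∂_2 − rank ∂_3 = (18 − 18) − 0 = 0, and there is no ∂_3, so H_2 ≅ 0.

As a check, the Euler characteristic is 9 − 27 + 18 = 0, which agrees with 1 − 1 + 0 = 0.
(K is a triangulation of the Klein bottle.)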